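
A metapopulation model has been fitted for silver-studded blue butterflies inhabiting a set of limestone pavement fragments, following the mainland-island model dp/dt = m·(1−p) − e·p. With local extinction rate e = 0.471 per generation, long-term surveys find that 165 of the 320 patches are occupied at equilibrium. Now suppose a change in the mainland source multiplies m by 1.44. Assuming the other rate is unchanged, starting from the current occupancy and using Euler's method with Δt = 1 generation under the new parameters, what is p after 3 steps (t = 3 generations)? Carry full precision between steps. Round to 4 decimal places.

Observed p* = 165/320 = 0.51562.
Balance m(1−p*) = e·p* gives m = e·p*/(1−p*) = 0.471×0.51562/0.48438 = 0.50139.
Starting from p₀ = 0.51562; update p ← p + (dp/dt)·Δt with the new parameters.
p: 0.51562 → 0.62248  (Δp = +0.10686)
p: 0.62248 → 0.60186  (Δp = -0.02062)
p: 0.60186 → 0.60584  (Δp = +0.00398)

0.6058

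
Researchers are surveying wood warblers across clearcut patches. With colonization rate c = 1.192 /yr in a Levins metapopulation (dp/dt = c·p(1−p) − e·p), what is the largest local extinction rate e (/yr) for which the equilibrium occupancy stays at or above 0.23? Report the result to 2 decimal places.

0.92

1 − e/c ≥ 0.23 ⇒ e ≤ c(1 − 0.23) = 1.192 × 0.7700.
e_max = 0.9178.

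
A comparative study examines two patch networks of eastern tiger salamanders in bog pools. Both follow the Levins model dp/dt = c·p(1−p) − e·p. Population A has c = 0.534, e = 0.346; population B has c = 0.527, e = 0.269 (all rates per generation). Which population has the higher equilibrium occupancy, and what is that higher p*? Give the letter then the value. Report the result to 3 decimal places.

B, 0.490

A: p*_A = 1 − 0.346/0.534 = 0.3521.
B: p*_B = 1 − 0.269/0.527 = 0.4896.
B is higher at 0.4896.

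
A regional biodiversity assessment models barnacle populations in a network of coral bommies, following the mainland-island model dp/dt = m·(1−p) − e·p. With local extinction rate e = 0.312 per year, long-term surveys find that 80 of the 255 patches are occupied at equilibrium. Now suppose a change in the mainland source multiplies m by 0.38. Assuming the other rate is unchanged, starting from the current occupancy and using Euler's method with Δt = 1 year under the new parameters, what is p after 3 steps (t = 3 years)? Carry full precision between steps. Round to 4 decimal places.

0.1902

Observed p* = 80/255 = 0.31373.
Balance m(1−p*) = e·p* gives m = e·p*/(1−p*) = 0.312×0.31373/0.68627 = 0.14263.
Starting from p₀ = 0.31373; update p ← p + (dp/dt)·Δt with the new parameters.
step 1: Δp = -0.06069, p = 0.25304
step 2: Δp = -0.03846, p = 0.21457
step 3: Δp = -0.02438, p = 0.19020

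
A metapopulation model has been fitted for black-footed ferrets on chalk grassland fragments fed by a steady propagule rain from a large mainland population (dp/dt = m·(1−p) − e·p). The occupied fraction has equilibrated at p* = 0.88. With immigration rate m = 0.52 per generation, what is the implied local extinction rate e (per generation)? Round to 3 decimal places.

0.071

At equilibrium m(1−p*) = e·p*, so e = m(1−p*)/p*.
e = 0.52 × 0.1200 / 0.88 = 0.0709.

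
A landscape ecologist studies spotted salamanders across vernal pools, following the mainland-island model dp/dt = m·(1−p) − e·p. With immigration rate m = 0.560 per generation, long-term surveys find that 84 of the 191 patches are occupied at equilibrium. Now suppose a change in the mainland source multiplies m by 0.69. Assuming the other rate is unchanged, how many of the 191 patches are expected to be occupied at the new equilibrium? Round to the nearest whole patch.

67

Observed p* = 84/191 = 0.43979.
Balance m(1−p*) = e·p* gives e = m(1−p*)/p* = 0.560×0.56021/0.43979 = 0.71334.
New p* = m/(m+e) = 0.38640/(0.38640+0.71334) = 0.35136.
Expected occupied = 191 × 0.35136 = 67.11 ≈ 67.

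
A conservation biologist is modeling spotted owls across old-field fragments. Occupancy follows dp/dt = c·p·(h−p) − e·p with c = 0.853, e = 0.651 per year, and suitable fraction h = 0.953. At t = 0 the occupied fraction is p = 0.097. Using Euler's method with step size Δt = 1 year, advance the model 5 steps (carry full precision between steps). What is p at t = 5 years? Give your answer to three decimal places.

0.134

Update rule: p ← p + [c·p·(h−p) − e·p]·Δt with Δt = 1.
t = 1: p = 0.09700 + (+0.00768) = 0.10468
t = 2: p = 0.10468 + (+0.00760) = 0.11228
t = 3: p = 0.11228 + (+0.00743) = 0.11971
t = 4: p = 0.11971 + (+0.00716) = 0.12686
t = 5: p = 0.12686 + (+0.00681) = 0.13368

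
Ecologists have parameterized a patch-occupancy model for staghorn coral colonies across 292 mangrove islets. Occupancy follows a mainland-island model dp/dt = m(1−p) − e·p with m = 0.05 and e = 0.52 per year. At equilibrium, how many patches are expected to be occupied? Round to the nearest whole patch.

26

p* = m/(m+e) = 0.05/0.5700 = 0.0877.
Expected occupied patches = N × p* = 292 × 0.0877 = 25.61 ≈ 26.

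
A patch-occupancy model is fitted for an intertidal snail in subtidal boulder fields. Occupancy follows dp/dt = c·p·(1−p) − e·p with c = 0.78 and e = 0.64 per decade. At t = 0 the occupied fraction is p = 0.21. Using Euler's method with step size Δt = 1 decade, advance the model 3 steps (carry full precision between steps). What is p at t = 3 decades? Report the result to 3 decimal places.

Update rule: p ← p + [c·p·(1−p) − e·p]·Δt with Δt = 1.
  1  |  dp/dt·Δt = -0.004998  |  p_1 = 0.205002
  2  |  dp/dt·Δt = -0.004080  |  p_2 = 0.200922
  3  |  dp/dt·Δt = -0.003359  |  p_3 = 0.197563

0.198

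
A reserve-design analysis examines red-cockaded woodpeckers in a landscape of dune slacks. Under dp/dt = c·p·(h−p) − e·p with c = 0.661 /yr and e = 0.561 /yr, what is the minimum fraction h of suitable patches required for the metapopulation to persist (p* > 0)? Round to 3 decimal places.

p* = h − e/c is positive only when h > e/c.
h_min = e/c = 0.561/0.661 = 0.8487.

0.849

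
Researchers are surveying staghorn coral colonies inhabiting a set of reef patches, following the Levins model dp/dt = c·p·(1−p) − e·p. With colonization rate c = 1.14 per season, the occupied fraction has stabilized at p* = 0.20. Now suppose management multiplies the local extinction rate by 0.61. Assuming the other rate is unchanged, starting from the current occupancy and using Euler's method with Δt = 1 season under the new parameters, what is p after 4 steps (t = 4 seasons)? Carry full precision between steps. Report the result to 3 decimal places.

0.458

Balance c(1−p*) = e gives e = 1.14×(1 − 0.20000) = 0.91200.
Starting from p₀ = 0.20000; update p ← p + (dp/dt)·Δt with the new parameters.
  1  |  dp/dt·Δt = +0.071136  |  p_1 = 0.271136
  2  |  dp/dt·Δt = +0.074450  |  p_2 = 0.345586
  3  |  dp/dt·Δt = +0.065562  |  p_3 = 0.411148
  4  |  dp/dt·Δt = +0.047270  |  p_4 = 0.458418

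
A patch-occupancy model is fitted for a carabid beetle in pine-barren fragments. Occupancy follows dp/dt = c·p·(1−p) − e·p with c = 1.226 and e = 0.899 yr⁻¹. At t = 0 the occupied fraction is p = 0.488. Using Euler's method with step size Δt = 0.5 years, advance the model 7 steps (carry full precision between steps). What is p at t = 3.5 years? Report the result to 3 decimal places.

Update rule: p ← p + [c·p·(1−p) − e·p]·Δt with Δt = 0.5.
p: 0.48800 → 0.42181  (Δp = -0.06619)
p: 0.42181 → 0.38171  (Δp = -0.04010)
p: 0.38171 → 0.35480  (Δp = -0.02690)
p: 0.35480 → 0.33564  (Δp = -0.01916)
p: 0.33564 → 0.32146  (Δp = -0.01418)
p: 0.32146 → 0.31068  (Δp = -0.01079)
p: 0.31068 → 0.30231  (Δp = -0.00837)

0.302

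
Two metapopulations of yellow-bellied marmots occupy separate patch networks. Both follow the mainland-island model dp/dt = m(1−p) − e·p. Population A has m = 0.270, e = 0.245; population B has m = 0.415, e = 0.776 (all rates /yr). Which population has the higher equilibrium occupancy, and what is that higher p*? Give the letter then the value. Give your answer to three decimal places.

A, 0.524

A: p*_A = m/(m+e) = 0.270/0.5150 = 0.5243.
B: p*_B = 0.415/1.1910 = 0.3484.
A is higher at 0.5243.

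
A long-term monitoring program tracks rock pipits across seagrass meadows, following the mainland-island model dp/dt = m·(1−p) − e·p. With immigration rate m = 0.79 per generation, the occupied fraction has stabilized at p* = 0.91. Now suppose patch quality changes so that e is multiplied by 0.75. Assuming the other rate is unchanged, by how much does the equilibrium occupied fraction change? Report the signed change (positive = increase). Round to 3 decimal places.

0.021

Balance m(1−p*) = e·p* gives e = m(1−p*)/p* = 0.79×0.09000/0.91000 = 0.07813.
New p* = m/(m+e) = 0.79000/(0.79000+0.05860) = 0.93095.
Δp* = 0.93095 − 0.91000 = +0.02095.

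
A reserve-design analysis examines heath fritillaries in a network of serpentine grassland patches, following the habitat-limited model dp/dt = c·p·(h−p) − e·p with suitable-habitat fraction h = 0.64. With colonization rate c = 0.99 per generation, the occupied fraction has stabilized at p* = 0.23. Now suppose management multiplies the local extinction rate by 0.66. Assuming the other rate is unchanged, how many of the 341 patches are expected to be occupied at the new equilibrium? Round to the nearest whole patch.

Balance c(h−p*) = e gives e = 0.99×(0.64 − 0.23000) = 0.40590.
New p* = 0.64 − e/c = 0.64 − 0.26789/0.99000 = 0.36940.
Expected occupied = 341 × 0.36940 = 125.97 ≈ 126.

126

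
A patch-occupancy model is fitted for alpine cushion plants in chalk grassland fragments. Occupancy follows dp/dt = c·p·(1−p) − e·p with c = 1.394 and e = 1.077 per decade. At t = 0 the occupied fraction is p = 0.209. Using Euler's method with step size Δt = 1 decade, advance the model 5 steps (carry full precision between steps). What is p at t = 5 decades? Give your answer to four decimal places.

Update rule: p ← p + [c·p·(1−p) − e·p]·Δt with Δt = 1.
t = 1: p = 0.20900 + (+0.00536) = 0.21436
t = 2: p = 0.21436 + (+0.00390) = 0.21826
t = 3: p = 0.21826 + (+0.00278) = 0.22104
t = 4: p = 0.22104 + (+0.00196) = 0.22300
t = 5: p = 0.22300 + (+0.00137) = 0.22437

0.2244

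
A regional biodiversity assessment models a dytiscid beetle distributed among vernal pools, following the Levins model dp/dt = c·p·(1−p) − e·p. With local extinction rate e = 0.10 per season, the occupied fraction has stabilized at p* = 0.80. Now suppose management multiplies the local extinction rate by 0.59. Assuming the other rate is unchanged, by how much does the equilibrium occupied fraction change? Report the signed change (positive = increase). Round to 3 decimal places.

Balance c(1−p*) = e gives c = e/(1 − 0.80000) = 0.10/0.20000 = 0.50000.
New p* = 1 − e/c = 1 − 0.05900/0.50000 = 0.88200.
Δp* = 0.88200 − 0.80000 = +0.08200.

0.082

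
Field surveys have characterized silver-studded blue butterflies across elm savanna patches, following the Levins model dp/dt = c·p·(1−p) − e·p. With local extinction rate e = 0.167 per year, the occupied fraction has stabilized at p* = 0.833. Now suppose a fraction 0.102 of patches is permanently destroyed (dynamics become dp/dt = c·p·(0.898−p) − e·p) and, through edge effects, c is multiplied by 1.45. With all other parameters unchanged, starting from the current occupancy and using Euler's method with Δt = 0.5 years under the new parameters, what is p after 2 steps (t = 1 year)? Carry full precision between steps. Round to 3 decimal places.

0.791

Balance c(1−p*) = e gives c = e/(1 − 0.83300) = 0.167/0.16700 = 1.00000.
Starting from p₀ = 0.83300; update p ← p + (dp/dt)·Δt with the new parameters.
t = 0.5: p = 0.83300 + (-0.03030) = 0.80270
t = 1: p = 0.80270 + (-0.01156) = 0.79113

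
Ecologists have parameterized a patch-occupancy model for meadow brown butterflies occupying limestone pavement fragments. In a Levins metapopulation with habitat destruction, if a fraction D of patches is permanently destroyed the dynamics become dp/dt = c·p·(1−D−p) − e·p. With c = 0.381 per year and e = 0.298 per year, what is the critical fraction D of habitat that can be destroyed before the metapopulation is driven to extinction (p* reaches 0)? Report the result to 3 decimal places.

The nontrivial equilibrium is p* = (1−D) − e/c; extinction occurs when this hits zero.
So D_crit = 1 − e/c = 1 − 0.298/0.381 = 1 − 0.7822 = 0.2178.
This equals the undisturbed p*, a classic result of Lande's extension.

0.218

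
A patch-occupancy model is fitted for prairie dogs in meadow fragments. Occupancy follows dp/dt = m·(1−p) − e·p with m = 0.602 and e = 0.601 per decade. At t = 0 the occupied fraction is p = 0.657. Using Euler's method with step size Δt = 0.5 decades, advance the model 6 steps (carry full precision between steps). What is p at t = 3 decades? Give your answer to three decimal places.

Update rule: p ← p + [m·(1−p) − e·p]·Δt with Δt = 0.5.
p: 0.65700 → 0.56281  (Δp = -0.09419)
p: 0.56281 → 0.52528  (Δp = -0.03753)
p: 0.52528 → 0.51032  (Δp = -0.01496)
p: 0.51032 → 0.50436  (Δp = -0.00596)
p: 0.50436 → 0.50199  (Δp = -0.00238)
p: 0.50199 → 0.50104  (Δp = -0.00095)

0.501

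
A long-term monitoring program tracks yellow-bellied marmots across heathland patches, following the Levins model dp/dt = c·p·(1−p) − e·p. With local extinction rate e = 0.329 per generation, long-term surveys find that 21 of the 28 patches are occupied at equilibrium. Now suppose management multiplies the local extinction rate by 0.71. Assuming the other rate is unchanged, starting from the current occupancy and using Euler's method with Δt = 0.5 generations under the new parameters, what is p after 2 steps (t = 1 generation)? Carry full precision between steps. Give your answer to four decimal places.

Observed p* = 21/28 = 0.75000.
Balance c(1−p*) = e gives c = e/(1 − 0.75000) = 0.329/0.25000 = 1.31600.
Starting from p₀ = 0.75000; update p ← p + (dp/dt)·Δt with the new parameters.
  1  |  dp/dt·Δt = +0.035779  |  p_1 = 0.785779
  2  |  dp/dt·Δt = +0.018986  |  p_2 = 0.804765

0.8048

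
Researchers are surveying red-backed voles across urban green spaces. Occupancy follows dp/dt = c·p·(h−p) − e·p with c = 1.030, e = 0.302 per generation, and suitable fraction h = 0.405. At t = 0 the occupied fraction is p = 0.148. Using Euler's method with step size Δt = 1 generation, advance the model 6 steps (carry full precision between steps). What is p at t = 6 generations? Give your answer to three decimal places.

Update rule: p ← p + [c·p·(h−p) − e·p]·Δt with Δt = 1.
step 1: Δp = -0.00552, p = 0.14248
step 2: Δp = -0.00450, p = 0.13798
step 3: Δp = -0.00372, p = 0.13426
step 4: Δp = -0.00311, p = 0.13115
step 5: Δp = -0.00261, p = 0.12854
step 6: Δp = -0.00222, p = 0.12632

0.126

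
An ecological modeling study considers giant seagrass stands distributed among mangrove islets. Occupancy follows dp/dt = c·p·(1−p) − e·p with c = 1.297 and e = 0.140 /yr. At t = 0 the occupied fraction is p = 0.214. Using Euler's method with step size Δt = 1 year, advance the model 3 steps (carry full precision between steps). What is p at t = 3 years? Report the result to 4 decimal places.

0.8576

Update rule: p ← p + [c·p·(1−p) − e·p]·Δt with Δt = 1.
  1  |  dp/dt·Δt = +0.188201  |  p_1 = 0.402201
  2  |  dp/dt·Δt = +0.255536  |  p_2 = 0.657737
  3  |  dp/dt·Δt = +0.199896  |  p_3 = 0.857633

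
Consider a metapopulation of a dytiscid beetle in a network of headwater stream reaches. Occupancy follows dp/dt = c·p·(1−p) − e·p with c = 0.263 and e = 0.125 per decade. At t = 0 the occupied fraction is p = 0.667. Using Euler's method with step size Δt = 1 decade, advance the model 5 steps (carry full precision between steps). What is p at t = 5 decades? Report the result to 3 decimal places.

Update rule: p ← p + [c·p·(1−p) − e·p]·Δt with Δt = 1.
t = 1: p = 0.66700 + (-0.02496) = 0.64204
t = 2: p = 0.64204 + (-0.01981) = 0.62223
t = 3: p = 0.62223 + (-0.01596) = 0.60627
t = 4: p = 0.60627 + (-0.01300) = 0.59327
t = 5: p = 0.59327 + (-0.01070) = 0.58257

0.583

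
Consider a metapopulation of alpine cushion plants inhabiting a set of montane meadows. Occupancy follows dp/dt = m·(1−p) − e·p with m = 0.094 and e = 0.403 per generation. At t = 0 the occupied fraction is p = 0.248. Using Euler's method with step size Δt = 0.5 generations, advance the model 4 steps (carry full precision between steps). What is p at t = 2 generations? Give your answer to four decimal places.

Update rule: p ← p + [m·(1−p) − e·p]·Δt with Δt = 0.5.
p: 0.24800 → 0.23337  (Δp = -0.01463)
p: 0.23337 → 0.22238  (Δp = -0.01099)
p: 0.22238 → 0.21412  (Δp = -0.00826)
p: 0.21412 → 0.20791  (Δp = -0.00621)

0.2079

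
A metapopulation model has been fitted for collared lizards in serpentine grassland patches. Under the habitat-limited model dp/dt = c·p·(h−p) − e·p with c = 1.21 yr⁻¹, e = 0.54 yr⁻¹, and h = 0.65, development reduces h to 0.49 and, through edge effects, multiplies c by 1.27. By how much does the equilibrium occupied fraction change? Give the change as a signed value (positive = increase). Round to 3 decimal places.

-0.065

Before: p* = h − e/c = 0.65 − 0.54/1.21 = 0.65 − 0.4463 = 0.2037.
After: c = 1.5367, e = 0.54, h = 0.49; p* = 0.49 − 0.54/1.5367 = 0.1386.
Δp* = 0.1386 − 0.2037 = -0.0651.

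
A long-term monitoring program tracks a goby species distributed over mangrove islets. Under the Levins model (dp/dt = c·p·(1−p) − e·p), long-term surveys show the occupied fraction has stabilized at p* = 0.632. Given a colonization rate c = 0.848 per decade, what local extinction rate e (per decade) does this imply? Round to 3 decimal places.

0.312

At equilibrium c(1−p*) = e.
e = 0.848 × (1 − 0.632) = 0.848 × 0.3680 = 0.3121.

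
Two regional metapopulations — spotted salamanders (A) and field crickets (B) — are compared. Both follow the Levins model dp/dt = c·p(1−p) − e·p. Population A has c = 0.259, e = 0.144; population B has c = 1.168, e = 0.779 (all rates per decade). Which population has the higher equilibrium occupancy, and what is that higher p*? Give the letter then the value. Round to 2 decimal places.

A: p*_A = 1 − 0.144/0.259 = 0.4440.
B: p*_B = 1 − 0.779/1.168 = 0.3330.
A is higher at 0.4440.

A, 0.44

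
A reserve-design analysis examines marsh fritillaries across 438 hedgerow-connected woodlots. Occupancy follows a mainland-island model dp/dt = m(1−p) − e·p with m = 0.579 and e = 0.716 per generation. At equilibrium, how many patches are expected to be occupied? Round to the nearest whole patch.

196

p* = m/(m+e) = 0.579/1.2950 = 0.4471.
Expected occupied patches = N × p* = 438 × 0.4471 = 195.83 ≈ 196.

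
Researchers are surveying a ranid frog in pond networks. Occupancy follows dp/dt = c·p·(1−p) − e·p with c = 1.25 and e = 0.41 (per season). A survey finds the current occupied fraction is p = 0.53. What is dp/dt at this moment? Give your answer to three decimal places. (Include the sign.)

Colonization term: c·p·(1−p) = 1.25×0.53×0.4700 = 0.31138.
Extinction term: e·p = 0.21730.
dp/dt = 0.31138 − 0.21730 = 0.09408.

0.094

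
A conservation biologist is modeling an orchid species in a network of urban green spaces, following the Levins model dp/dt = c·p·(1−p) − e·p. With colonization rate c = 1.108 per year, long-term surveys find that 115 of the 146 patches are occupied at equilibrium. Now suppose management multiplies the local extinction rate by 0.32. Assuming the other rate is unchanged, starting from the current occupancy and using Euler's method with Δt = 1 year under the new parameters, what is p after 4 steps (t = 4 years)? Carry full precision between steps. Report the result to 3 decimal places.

0.932

Observed p* = 115/146 = 0.78767.
Balance c(1−p*) = e gives e = 1.108×(1 − 0.78767) = 0.23526.
Starting from p₀ = 0.78767; update p ← p + (dp/dt)·Δt with the new parameters.
  1  |  dp/dt·Δt = +0.126009  |  p_1 = 0.913681
  2  |  dp/dt·Δt = +0.018601  |  p_2 = 0.932282
  3  |  dp/dt·Δt = -0.000235  |  p_3 = 0.932047
  4  |  dp/dt·Δt = +0.000008  |  p_4 = 0.932055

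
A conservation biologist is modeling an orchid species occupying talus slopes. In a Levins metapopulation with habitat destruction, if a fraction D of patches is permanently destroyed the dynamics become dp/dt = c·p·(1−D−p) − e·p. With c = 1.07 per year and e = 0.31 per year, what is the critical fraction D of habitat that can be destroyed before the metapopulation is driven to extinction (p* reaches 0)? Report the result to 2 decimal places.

0.71

The nontrivial equilibrium is p* = (1−D) − e/c; extinction occurs when this hits zero.
So D_crit = 1 − e/c = 1 − 0.31/1.07 = 1 − 0.2897 = 0.7103.
This equals the undisturbed p*, a classic result of Lande's extension.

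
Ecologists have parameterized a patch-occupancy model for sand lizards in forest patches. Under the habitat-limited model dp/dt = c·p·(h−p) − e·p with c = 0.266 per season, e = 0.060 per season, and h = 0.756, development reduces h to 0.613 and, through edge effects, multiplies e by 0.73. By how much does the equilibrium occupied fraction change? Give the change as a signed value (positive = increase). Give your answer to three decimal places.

Before: p* = h − e/c = 0.756 − 0.060/0.266 = 0.756 − 0.2256 = 0.5304.
After: c = 0.266, e = 0.0438, h = 0.613; p* = 0.613 − 0.0438/0.266 = 0.4483.
Δp* = 0.4483 − 0.5304 = -0.0821.

-0.082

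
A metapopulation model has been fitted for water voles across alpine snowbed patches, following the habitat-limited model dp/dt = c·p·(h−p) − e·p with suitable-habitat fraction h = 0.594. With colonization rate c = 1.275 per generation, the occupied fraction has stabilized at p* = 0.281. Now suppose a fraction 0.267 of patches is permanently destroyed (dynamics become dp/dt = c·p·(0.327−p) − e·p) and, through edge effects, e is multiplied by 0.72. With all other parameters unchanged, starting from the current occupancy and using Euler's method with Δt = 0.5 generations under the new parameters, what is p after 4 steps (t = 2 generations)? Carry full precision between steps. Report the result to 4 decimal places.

0.1937

Balance c(h−p*) = e gives e = 1.275×(0.594 − 0.28100) = 0.39907.
Starting from p₀ = 0.28100; update p ← p + (dp/dt)·Δt with the new parameters.
t = 0.5: p = 0.28100 + (-0.03213) = 0.24887
t = 1: p = 0.24887 + (-0.02336) = 0.22551
t = 1.5: p = 0.22551 + (-0.01781) = 0.20770
t = 2: p = 0.20770 + (-0.01404) = 0.19366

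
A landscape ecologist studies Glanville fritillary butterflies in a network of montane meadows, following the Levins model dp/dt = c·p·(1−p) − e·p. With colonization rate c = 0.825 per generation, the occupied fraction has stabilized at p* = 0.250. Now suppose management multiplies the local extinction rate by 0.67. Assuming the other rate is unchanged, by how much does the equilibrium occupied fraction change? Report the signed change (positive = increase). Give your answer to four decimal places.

Balance c(1−p*) = e gives e = 0.825×(1 − 0.25000) = 0.61875.
New p* = 1 − e/c = 1 − 0.41456/0.82500 = 0.49750.
Δp* = 0.49750 − 0.25000 = +0.24750.

0.2475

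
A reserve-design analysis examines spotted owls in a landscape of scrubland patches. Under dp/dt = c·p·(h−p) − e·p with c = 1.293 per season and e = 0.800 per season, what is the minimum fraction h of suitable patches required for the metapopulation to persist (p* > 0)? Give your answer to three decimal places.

p* = h − e/c is positive only when h > e/c.
h_min = e/c = 0.800/1.293 = 0.6187.

0.619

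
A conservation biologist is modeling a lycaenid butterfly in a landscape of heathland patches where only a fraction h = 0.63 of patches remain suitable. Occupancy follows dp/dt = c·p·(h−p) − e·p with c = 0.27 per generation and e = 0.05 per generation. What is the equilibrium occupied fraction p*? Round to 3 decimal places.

Setting dp/dt = 0 and dividing by p* gives c·(h−p*) = e.
So p* = h − e/c = 0.63 − 0.05/0.27 = 0.63 − 0.1852 = 0.4448.

0.445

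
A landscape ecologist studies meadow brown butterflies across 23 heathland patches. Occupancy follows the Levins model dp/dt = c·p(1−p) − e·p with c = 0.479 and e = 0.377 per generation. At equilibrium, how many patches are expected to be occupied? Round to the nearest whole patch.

5

p* = 1 − e/c = 1 − 0.377/0.479 = 0.2129.
Expected occupied patches = N × p* = 23 × 0.2129 = 4.90 ≈ 5.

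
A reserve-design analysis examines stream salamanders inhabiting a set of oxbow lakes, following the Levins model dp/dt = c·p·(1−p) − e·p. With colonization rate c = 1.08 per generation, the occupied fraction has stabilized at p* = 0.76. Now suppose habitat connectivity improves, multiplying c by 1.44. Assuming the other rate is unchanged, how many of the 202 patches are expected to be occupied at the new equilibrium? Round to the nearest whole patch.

Balance c(1−p*) = e gives e = 1.08×(1 − 0.76000) = 0.25920.
New p* = 1 − e/c = 1 − 0.25920/1.55520 = 0.83333.
Expected occupied = 202 × 0.83333 = 168.33 ≈ 168.

168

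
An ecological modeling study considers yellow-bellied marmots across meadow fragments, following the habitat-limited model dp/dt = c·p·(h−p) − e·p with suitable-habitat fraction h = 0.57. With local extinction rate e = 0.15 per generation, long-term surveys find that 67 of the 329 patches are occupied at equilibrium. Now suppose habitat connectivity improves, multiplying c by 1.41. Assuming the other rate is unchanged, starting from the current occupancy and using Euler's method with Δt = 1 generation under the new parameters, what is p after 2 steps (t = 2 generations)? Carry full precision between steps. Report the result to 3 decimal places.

Observed p* = 67/329 = 0.20365.
Balance c(h−p*) = e gives c = e/(0.57 − 0.20365) = 0.15/0.36635 = 0.40944.
Starting from p₀ = 0.20365; update p ← p + (dp/dt)·Δt with the new parameters.
  1  |  dp/dt·Δt = +0.012524  |  p_1 = 0.216172
  2  |  dp/dt·Δt = +0.011732  |  p_2 = 0.227903

0.228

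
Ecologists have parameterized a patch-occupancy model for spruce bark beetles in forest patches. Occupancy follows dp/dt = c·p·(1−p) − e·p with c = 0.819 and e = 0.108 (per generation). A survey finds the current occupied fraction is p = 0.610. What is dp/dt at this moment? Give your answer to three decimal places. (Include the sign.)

0.129

Colonization term: c·p·(1−p) = 0.819×0.610×0.3900 = 0.19484.
Extinction term: e·p = 0.06588.
dp/dt = 0.19484 − 0.06588 = 0.12896.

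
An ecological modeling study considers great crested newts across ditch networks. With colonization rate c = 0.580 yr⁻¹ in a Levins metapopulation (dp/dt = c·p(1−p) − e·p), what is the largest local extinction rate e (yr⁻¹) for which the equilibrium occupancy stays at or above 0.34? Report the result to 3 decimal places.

0.383

1 − e/c ≥ 0.34 ⇒ e ≤ c(1 − 0.34) = 0.580 × 0.6600.
e_max = 0.3828.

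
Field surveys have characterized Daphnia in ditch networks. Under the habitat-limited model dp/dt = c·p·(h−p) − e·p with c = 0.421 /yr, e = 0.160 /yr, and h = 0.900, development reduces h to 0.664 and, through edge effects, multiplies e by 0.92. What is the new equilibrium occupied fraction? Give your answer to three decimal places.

0.314

Before: p* = h − e/c = 0.900 − 0.160/0.421 = 0.900 − 0.3800 = 0.5200.
After: c = 0.421, e = 0.1472, h = 0.664; p* = 0.664 − 0.1472/0.421 = 0.3144.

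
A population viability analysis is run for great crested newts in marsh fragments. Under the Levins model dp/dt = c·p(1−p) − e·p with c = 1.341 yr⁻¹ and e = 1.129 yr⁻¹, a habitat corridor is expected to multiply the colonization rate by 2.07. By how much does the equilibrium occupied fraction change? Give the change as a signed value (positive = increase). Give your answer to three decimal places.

Before: p* = 1 − 1.129/1.341 = 0.1581.
After the change, c = 2.77587, e = 1.129, so p* = 1 − 1.129/2.77587 = 0.5933.
Δp* = 0.5933 − 0.1581 = +0.4352.

0.435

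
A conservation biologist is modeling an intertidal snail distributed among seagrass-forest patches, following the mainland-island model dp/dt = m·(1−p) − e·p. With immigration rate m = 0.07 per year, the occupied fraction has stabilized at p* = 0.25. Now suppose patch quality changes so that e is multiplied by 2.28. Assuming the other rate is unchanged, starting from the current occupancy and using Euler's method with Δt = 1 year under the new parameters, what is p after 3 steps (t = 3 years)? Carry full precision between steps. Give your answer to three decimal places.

Balance m(1−p*) = e·p* gives e = m(1−p*)/p* = 0.07×0.75000/0.25000 = 0.21000.
Starting from p₀ = 0.25000; update p ← p + (dp/dt)·Δt with the new parameters.
  1  |  dp/dt·Δt = -0.067200  |  p_1 = 0.182800
  2  |  dp/dt·Δt = -0.030321  |  p_2 = 0.152479
  3  |  dp/dt·Δt = -0.013681  |  p_3 = 0.138799

0.139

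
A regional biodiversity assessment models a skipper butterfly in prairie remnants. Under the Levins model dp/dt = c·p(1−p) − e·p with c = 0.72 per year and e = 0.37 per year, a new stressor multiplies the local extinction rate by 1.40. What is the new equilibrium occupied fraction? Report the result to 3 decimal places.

Before: p* = 1 − 0.37/0.72 = 0.4861.
After the change, c = 0.72, e = 0.518, so p* = 1 − 0.518/0.72 = 0.2806.

0.281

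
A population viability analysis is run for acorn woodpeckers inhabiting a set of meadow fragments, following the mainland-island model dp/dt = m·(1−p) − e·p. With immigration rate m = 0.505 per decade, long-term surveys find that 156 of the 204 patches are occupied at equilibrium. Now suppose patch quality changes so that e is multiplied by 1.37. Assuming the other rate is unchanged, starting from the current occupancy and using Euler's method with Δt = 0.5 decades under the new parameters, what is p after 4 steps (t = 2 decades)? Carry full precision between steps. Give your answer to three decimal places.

Observed p* = 156/204 = 0.76471.
Balance m(1−p*) = e·p* gives e = m(1−p*)/p* = 0.505×0.23529/0.76471 = 0.15538.
Starting from p₀ = 0.76471; update p ← p + (dp/dt)·Δt with the new parameters.
  1  |  dp/dt·Δt = -0.021982  |  p_1 = 0.742724
  2  |  dp/dt·Δt = -0.014092  |  p_2 = 0.728631
  3  |  dp/dt·Δt = -0.009034  |  p_3 = 0.719598
  4  |  dp/dt·Δt = -0.005791  |  p_4 = 0.713806

0.714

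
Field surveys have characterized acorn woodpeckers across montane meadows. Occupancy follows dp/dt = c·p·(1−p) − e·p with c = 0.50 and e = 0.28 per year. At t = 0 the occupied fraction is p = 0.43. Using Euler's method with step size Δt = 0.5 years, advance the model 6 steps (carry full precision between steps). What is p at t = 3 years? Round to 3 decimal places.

0.435

Update rule: p ← p + [c·p·(1−p) − e·p]·Δt with Δt = 0.5.
step 1: Δp = +0.00107, p = 0.43107
step 2: Δp = +0.00096, p = 0.43204
step 3: Δp = +0.00086, p = 0.43290
step 4: Δp = +0.00077, p = 0.43367
step 5: Δp = +0.00069, p = 0.43435
step 6: Δp = +0.00061, p = 0.43497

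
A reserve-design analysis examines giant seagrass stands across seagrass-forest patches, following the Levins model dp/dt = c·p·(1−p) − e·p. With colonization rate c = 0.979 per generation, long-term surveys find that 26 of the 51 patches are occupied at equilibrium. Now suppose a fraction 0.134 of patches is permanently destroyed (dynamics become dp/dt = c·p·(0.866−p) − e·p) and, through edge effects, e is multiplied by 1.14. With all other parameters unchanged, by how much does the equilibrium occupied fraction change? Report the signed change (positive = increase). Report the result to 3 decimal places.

Observed p* = 26/51 = 0.50980.
Balance c(1−p*) = e gives e = 0.979×(1 − 0.50980) = 0.47991.
New p* = 0.866 − e/c = 0.866 − 0.54710/0.97900 = 0.30716.
Δp* = 0.30716 − 0.50980 = -0.20264.

-0.203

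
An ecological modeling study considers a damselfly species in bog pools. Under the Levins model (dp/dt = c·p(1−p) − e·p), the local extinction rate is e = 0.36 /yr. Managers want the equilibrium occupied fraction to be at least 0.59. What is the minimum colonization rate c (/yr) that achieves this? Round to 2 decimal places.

0.88

p* = 1 − e/c ≥ 0.59 requires e/c ≤ 0.4100, i.e. c ≥ e/0.4100.
c_min = 0.36/0.4100 = 0.8780.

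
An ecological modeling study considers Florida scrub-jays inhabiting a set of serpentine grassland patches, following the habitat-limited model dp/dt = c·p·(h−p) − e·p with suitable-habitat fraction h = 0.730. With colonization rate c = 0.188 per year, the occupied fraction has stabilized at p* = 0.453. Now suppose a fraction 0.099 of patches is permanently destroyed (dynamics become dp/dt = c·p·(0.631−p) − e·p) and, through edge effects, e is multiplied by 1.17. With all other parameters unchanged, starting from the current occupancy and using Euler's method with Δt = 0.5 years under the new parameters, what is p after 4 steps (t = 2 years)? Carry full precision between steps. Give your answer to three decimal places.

0.430

Balance c(h−p*) = e gives e = 0.188×(0.73 − 0.45300) = 0.05208.
Starting from p₀ = 0.45300; update p ← p + (dp/dt)·Δt with the new parameters.
step 1: Δp = -0.00622, p = 0.44678
step 2: Δp = -0.00587, p = 0.44091
step 3: Δp = -0.00555, p = 0.43535
step 4: Δp = -0.00526, p = 0.43010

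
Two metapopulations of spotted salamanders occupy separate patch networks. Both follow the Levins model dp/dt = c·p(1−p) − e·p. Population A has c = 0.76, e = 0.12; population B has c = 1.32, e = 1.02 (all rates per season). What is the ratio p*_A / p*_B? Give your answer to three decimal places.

3.705

A: p*_A = 1 − 0.12/0.76 = 0.8421.
B: p*_B = 1 − 1.02/1.32 = 0.2273.
p*_A / p*_B = 0.8421/0.2273 = 3.7053.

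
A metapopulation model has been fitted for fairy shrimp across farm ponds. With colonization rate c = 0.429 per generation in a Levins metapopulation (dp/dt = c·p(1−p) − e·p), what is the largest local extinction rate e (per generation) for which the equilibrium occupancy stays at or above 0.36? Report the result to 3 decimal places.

1 − e/c ≥ 0.36 ⇒ e ≤ c(1 − 0.36) = 0.429 × 0.6400.
e_max = 0.2746.

0.275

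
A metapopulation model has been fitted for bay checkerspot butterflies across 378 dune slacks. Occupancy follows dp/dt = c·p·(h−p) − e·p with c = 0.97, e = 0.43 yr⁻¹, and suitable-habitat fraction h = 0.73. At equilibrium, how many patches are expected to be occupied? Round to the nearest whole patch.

108

p* = h − e/c = 0.73 − 0.4433 = 0.2867.
Expected occupied patches = N × p* = 378 × 0.2867 = 108.37 ≈ 108.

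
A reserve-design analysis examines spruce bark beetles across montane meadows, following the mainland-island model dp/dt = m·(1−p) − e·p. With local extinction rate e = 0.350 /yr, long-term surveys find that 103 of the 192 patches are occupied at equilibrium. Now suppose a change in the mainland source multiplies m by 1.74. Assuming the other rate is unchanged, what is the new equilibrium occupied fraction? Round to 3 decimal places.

Observed p* = 103/192 = 0.53646.
Balance m(1−p*) = e·p* gives m = e·p*/(1−p*) = 0.350×0.53646/0.46354 = 0.40506.
New p* = m/(m+e) = 0.70480/(0.70480+0.35000) = 0.66818.

0.668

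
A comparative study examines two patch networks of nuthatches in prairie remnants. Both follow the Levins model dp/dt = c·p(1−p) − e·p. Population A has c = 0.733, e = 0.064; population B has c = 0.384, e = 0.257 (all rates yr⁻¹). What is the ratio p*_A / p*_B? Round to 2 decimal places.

2.76

A: p*_A = 1 − 0.064/0.733 = 0.9127.
B: p*_B = 1 − 0.257/0.384 = 0.3307.
p*_A / p*_B = 0.9127/0.3307 = 2.7596.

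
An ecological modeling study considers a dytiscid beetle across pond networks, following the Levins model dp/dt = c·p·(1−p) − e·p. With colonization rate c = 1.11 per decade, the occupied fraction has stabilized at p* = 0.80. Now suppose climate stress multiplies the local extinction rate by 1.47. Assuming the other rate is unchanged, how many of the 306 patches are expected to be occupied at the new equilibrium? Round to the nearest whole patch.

216

Balance c(1−p*) = e gives e = 1.11×(1 − 0.80000) = 0.22200.
New p* = 1 − e/c = 1 − 0.32634/1.11000 = 0.70600.
Expected occupied = 306 × 0.70600 = 216.04 ≈ 216.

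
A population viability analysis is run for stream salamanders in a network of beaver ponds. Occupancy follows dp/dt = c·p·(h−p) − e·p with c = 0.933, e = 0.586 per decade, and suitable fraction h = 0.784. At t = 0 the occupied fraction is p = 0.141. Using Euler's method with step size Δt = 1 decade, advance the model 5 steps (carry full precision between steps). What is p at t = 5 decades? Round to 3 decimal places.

Update rule: p ← p + [c·p·(h−p) − e·p]·Δt with Δt = 1.
step 1: Δp = +0.00196, p = 0.14296
step 2: Δp = +0.00173, p = 0.14469
step 3: Δp = +0.00152, p = 0.14621
step 4: Δp = +0.00132, p = 0.14753
step 5: Δp = +0.00115, p = 0.14869

0.149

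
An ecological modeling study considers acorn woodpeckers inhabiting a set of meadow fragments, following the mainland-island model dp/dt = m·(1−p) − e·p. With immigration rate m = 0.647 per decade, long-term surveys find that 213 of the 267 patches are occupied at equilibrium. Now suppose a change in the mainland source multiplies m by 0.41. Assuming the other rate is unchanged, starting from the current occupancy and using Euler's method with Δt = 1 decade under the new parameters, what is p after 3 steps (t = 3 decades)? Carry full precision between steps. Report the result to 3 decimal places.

0.651

Observed p* = 213/267 = 0.79775.
Balance m(1−p*) = e·p* gives e = m(1−p*)/p* = 0.647×0.20225/0.79775 = 0.16403.
Starting from p₀ = 0.79775; update p ← p + (dp/dt)·Δt with the new parameters.
step 1: Δp = -0.07720, p = 0.72055
step 2: Δp = -0.04406, p = 0.67649
step 3: Δp = -0.02515, p = 0.65134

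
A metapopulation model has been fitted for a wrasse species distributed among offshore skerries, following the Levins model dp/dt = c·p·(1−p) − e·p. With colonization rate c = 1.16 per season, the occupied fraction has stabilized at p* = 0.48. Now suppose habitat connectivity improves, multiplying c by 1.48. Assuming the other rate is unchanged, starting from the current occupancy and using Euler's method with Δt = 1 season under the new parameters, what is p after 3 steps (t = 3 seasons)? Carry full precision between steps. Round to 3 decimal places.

0.648

Balance c(1−p*) = e gives e = 1.16×(1 − 0.48000) = 0.60320.
Starting from p₀ = 0.48000; update p ← p + (dp/dt)·Δt with the new parameters.
step 1: Δp = +0.13898, p = 0.61898
step 2: Δp = +0.03153, p = 0.65051
step 3: Δp = -0.00208, p = 0.64843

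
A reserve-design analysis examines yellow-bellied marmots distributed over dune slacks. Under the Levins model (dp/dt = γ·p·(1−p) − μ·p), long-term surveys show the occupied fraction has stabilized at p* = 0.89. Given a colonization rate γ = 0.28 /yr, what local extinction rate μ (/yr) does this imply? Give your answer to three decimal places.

At equilibrium γ(1−p*) = μ.
μ = 0.28 × (1 − 0.89) = 0.28 × 0.1100 = 0.0308.

0.031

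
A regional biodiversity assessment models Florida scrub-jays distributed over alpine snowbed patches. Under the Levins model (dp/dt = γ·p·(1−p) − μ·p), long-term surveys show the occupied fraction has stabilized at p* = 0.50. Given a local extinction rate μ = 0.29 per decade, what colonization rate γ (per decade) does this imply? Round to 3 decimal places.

At equilibrium γ(1−p*) = μ, so γ = μ/(1−p*).
γ = 0.29/(1 − 0.50) = 0.29/0.5000 = 0.5800.

0.580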